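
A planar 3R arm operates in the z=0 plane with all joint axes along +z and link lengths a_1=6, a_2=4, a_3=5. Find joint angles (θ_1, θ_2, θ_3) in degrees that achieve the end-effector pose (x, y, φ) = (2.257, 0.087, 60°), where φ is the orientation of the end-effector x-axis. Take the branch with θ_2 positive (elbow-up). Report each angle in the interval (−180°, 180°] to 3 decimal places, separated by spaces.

-135.005 134.993 60.012

wrist centre = target − a_3·(cos φ, sin φ) = (-0.2430, -4.2431)
cos θ_2 = (18.0632−6²−4²)/(2·6·4) = -0.7070; θ_2 = 134.9927° (elbow-up)
β = atan2(-4.2431,-0.2430) = -93.2777°; ψ = atan2(2.8288,3.1719) = 41.7272°
θ_1 = β − ψ = -135.0049°
θ_3 = φ − θ_1 − θ_2 = 60.0121° (wrapped to (-180°,180°])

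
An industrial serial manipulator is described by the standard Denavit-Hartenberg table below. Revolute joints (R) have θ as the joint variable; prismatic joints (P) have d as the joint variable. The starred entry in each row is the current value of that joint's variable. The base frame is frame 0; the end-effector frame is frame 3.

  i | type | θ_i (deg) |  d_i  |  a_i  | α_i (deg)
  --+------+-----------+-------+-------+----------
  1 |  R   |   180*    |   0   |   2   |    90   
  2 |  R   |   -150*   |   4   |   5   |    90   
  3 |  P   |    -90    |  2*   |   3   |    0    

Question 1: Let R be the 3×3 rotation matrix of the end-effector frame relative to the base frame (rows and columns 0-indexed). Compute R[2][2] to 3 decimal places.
End-effector z-axis (col 2 of R) = (0.5000,-0.0000,0.8660)
R[2][2] = 0.8660

0.866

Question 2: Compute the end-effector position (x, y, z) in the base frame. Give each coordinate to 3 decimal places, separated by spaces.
after link 1: o_1 = (-2.0000, 0.0000, 0.0000)
after link 2: o_2 = (2.3301, 4.0000, -2.5000)
after link 3: o_3 = (3.3301, 1.0000, -0.7679)

3.330 1.000 -0.768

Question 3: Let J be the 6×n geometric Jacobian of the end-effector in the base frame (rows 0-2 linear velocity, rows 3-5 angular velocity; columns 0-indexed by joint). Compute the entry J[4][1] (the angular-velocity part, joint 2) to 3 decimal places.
1.000

axis z_1 = (0.0000,1.0000,0.0000); lever o_n−o_1 = (5.3301,1.0000,-0.7679)
cross product → J_v[:, 1] = (-0.7679,0.0000,-5.3301)
J_ω[:, 1] = z_1
entry J[4][1] = 1.0000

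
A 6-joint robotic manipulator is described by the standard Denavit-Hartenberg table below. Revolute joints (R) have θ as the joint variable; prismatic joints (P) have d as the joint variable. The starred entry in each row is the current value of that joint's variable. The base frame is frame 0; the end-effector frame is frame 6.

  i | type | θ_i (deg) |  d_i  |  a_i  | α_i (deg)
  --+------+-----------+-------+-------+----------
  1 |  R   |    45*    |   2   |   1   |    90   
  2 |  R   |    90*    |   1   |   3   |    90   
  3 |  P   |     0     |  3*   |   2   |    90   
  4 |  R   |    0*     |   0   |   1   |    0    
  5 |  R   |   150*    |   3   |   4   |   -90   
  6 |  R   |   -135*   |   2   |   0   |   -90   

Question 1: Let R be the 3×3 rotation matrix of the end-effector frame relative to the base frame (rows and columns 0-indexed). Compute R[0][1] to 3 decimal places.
0.612

End-effector y-axis (col 1 of R) = (0.6124,0.6124,0.5000)
R[0][1] = 0.6124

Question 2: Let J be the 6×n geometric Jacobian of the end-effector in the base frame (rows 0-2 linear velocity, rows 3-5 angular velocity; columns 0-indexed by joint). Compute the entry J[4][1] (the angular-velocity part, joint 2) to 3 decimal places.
-0.707

axis z_1 = (0.7071,-0.7071,0.0000); lever o_n−o_1 = (0.8966,3.7250,1.5359)
cross product → J_v[:, 1] = (-1.0860,-1.0860,3.2679)
J_ω[:, 1] = z_1
entry J[4][1] = -0.7071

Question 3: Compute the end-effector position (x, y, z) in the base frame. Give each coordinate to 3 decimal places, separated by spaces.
after link 1: o_1 = (0.7071, 0.7071, 2.0000)
after link 2: o_2 = (1.4142, 0.0000, 5.0000)
after link 3: o_3 = (3.5355, 2.1213, 7.0000)
after link 4: o_4 = (3.5355, 2.1213, 8.0000)
after link 5: o_5 = (2.8284, 5.6569, 4.5359)
after link 6: o_6 = (1.6037, 4.4321, 3.5359)

1.604 4.432 3.536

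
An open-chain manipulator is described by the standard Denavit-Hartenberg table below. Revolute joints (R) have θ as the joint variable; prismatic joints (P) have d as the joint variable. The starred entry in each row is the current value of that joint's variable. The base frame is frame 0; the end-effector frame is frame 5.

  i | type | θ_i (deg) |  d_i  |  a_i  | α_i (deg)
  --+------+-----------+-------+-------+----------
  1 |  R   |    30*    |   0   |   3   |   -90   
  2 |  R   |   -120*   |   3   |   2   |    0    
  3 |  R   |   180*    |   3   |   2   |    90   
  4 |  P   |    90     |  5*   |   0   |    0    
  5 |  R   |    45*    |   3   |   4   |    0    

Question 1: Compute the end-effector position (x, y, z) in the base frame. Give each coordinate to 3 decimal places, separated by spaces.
2.959 11.903 6.449

after link 1: o_1 = (2.5981, 1.5000, 0.0000)
after link 2: o_2 = (0.2321, 3.5981, 1.7321)
after link 3: o_3 = (-0.4019, 6.6962, 0.0000)
after link 4: o_4 = (3.3481, 8.8612, 2.5000)
after link 5: o_5 = (2.9591, 11.9026, 6.4495)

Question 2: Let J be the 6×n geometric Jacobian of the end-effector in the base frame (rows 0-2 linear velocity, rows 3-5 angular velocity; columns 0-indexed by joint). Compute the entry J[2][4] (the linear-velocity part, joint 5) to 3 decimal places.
axis z_4 = (0.7500,0.4330,0.5000); lever o_n−o_4 = (-0.3890,3.0414,3.9495)
cross product → J_v[:, 4] = (0.1895,-3.1566,2.4495)
J_ω[:, 4] = z_4
entry J[2][4] = 2.4495

2.449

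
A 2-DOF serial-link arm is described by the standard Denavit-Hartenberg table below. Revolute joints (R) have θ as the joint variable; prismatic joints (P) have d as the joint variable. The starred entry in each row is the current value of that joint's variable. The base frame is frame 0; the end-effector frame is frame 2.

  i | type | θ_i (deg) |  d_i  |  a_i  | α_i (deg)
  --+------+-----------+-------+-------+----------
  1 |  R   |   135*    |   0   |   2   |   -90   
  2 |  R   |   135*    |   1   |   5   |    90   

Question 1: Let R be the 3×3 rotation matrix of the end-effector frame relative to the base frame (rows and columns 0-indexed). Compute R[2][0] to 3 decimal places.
-0.707

End-effector x-axis (col 0 of R) = (0.5000,-0.5000,-0.7071)
R[2][0] = -0.7071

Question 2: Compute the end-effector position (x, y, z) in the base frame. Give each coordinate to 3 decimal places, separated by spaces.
0.379 -1.793 -3.536

after link 1: o_1 = (-1.4142, 1.4142, 0.0000)
after link 2: o_2 = (0.3787, -1.7929, -3.5355)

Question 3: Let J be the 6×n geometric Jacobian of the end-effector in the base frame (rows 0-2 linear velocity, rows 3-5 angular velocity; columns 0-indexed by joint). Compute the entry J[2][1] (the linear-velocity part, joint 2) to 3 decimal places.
axis z_1 = (-0.7071,-0.7071,0.0000); lever o_n−o_1 = (1.7929,-3.2071,-3.5355)
cross product → J_v[:, 1] = (2.5000,-2.5000,3.5355)
J_ω[:, 1] = z_1
entry J[2][1] = 3.5355

3.536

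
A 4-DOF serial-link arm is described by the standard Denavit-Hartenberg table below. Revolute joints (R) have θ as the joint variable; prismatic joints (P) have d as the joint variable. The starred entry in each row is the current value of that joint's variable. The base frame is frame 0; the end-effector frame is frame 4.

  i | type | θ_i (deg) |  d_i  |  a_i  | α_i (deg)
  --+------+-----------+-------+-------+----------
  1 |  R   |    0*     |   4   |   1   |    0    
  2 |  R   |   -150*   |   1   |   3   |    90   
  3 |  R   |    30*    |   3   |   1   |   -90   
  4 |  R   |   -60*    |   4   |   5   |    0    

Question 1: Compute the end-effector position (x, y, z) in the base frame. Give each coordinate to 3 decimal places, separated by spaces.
-6.156 4.333 10.214

after link 1: o_1 = (1.0000, 0.0000, 4.0000)
after link 2: o_2 = (-1.5981, -1.5000, 5.0000)
after link 3: o_3 = (-3.8481, 0.6651, 5.5000)
after link 4: o_4 = (-6.1561, 4.3325, 10.2141)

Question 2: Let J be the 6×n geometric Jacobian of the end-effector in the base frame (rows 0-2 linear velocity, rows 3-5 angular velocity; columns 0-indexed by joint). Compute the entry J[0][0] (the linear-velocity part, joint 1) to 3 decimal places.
-4.333

axis z_0 = ẑ; lever o_n−o_0 = (-6.1561,4.3325,10.2141)
cross product → J_v[:, 0] = (-4.3325,-6.1561,0.0000)
J_ω[:, 0] = z_0
entry J[0][0] = -4.3325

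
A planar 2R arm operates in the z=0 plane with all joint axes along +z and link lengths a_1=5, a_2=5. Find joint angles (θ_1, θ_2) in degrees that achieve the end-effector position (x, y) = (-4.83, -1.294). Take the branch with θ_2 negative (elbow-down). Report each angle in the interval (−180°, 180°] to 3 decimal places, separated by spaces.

cos θ_2 = (25.0033−5²−5²)/(2·5·5) = -0.4999; θ_2 = -119.9956° (elbow-down)
β = atan2(-1.2940,-4.8300) = -165.0022°; ψ = atan2(-4.3303,2.5003) = -59.9978°
θ_1 = β − ψ = -105.0044°

-105.004 -119.996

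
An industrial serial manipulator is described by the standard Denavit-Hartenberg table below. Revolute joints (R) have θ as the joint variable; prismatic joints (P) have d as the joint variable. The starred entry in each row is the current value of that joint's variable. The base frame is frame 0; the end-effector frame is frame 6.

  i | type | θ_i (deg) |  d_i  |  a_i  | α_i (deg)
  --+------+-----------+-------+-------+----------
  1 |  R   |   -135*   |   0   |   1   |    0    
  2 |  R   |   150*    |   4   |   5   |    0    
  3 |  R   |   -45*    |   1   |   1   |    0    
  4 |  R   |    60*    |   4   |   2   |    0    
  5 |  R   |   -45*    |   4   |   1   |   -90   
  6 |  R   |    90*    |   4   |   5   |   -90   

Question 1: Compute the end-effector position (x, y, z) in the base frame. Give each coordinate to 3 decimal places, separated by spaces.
after link 1: o_1 = (-0.7071, -0.7071, 0.0000)
after link 2: o_2 = (4.1225, 0.5870, 4.0000)
after link 3: o_3 = (4.9885, 0.0870, 5.0000)
after link 4: o_4 = (6.7206, 1.0870, 9.0000)
after link 5: o_5 = (7.6865, 0.8282, 13.0000)
after link 6: o_6 = (8.7218, 4.6919, 8.0000)

8.722 4.692 8.000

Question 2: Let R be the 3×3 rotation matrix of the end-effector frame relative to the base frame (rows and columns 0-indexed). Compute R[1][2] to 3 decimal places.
0.259

End-effector z-axis (col 2 of R) = (-0.9659,0.2588,-0.0000)
R[1][2] = 0.2588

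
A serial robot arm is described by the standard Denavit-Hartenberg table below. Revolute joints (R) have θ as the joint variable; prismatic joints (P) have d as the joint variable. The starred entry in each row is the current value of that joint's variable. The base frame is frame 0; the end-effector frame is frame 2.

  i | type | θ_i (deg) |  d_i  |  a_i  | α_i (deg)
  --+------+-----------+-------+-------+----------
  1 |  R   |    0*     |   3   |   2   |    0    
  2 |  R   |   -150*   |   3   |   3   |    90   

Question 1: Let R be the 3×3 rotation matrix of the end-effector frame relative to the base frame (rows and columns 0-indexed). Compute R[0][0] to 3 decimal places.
-0.866

End-effector x-axis (col 0 of R) = (-0.8660,-0.5000,0.0000)
R[0][0] = -0.8660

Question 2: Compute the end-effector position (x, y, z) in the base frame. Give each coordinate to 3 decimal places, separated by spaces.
after link 1: o_1 = (2.0000, 0.0000, 3.0000)
after link 2: o_2 = (-0.5981, -1.5000, 6.0000)

-0.598 -1.500 6.000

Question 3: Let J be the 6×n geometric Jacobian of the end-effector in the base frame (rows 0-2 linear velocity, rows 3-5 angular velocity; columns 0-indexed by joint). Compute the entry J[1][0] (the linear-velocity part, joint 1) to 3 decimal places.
-0.598

axis z_0 = ẑ; lever o_n−o_0 = (-0.5981,-1.5000,6.0000)
cross product → J_v[:, 0] = (1.5000,-0.5981,0.0000)
J_ω[:, 0] = z_0
entry J[1][0] = -0.5981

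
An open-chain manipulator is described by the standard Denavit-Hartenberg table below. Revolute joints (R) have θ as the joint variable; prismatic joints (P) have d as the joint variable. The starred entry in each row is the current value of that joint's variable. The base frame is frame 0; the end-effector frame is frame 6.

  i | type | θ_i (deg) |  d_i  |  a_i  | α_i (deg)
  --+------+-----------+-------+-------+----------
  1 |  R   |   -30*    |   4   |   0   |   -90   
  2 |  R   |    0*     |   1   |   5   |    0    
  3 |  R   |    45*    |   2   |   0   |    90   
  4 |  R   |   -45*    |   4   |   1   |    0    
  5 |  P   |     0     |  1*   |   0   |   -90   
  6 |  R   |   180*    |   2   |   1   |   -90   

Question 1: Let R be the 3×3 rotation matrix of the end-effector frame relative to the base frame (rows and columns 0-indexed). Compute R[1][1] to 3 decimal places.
-0.362

End-effector y-axis (col 1 of R) = (-0.7866,-0.3624,0.5000)
R[1][1] = -0.3624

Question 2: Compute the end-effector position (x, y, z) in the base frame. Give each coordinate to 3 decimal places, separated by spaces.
after link 1: o_1 = (0.0000, 0.0000, 4.0000)
after link 2: o_2 = (4.8301, -1.6340, 4.0000)
after link 3: o_3 = (5.8301, 0.0981, 4.0000)
after link 4: o_4 = (8.3591, -2.1785, 6.3284)
after link 5: o_5 = (8.9714, -2.5321, 7.0355)
after link 6: o_6 = (10.4651, -0.9449, 6.5355)

10.465 -0.945 6.536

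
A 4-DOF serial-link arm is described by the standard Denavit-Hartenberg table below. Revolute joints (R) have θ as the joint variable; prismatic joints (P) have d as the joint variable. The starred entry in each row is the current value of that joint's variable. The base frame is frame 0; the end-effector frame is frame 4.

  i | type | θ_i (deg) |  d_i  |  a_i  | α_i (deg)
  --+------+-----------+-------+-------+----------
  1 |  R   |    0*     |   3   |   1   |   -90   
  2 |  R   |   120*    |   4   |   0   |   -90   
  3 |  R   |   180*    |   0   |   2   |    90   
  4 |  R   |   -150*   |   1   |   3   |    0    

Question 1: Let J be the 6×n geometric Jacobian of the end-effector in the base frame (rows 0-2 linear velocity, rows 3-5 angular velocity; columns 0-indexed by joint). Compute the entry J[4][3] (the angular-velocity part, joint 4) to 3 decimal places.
axis z_3 = (-0.0000,-1.0000,-0.0000); lever o_n−o_3 = (0.0000,-1.0000,-3.0000)
cross product → J_v[:, 3] = (3.0000,-0.0000,0.0000)
J_ω[:, 3] = z_3
entry J[4][3] = -1.0000

-1.000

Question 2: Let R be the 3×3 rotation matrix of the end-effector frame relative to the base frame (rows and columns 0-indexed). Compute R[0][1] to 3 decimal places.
1.000

End-effector y-axis (col 1 of R) = (1.0000,-0.0000,0.0000)
R[0][1] = 1.0000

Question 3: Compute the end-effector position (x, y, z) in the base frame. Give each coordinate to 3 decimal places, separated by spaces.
after link 1: o_1 = (1.0000, 0.0000, 3.0000)
after link 2: o_2 = (1.0000, 4.0000, 3.0000)
after link 3: o_3 = (2.0000, 4.0000, 4.7321)
after link 4: o_4 = (2.0000, 3.0000, 1.7321)

2.000 3.000 1.732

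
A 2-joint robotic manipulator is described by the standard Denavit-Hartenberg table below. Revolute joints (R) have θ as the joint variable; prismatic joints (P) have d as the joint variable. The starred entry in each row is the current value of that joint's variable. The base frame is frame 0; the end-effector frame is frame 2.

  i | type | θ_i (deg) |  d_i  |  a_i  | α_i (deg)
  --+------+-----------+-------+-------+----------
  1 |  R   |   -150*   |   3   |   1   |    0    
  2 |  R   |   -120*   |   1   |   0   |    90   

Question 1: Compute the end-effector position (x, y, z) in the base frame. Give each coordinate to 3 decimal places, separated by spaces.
-0.866 -0.500 4.000

after link 1: o_1 = (-0.8660, -0.5000, 3.0000)
after link 2: o_2 = (-0.8660, -0.5000, 4.0000)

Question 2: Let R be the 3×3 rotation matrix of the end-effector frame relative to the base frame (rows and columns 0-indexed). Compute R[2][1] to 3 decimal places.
End-effector y-axis (col 1 of R) = (-0.0000,-0.0000,1.0000)
R[2][1] = 1.0000

1.000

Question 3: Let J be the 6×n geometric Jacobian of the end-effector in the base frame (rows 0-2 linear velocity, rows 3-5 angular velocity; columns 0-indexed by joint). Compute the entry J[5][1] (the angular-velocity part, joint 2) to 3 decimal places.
axis z_1 = (0.0000,0.0000,1.0000); lever o_n−o_1 = (0.0000,0.0000,1.0000)
cross product → J_v[:, 1] = (0.0000,0.0000,0.0000)
J_ω[:, 1] = z_1
entry J[5][1] = 1.0000

1.000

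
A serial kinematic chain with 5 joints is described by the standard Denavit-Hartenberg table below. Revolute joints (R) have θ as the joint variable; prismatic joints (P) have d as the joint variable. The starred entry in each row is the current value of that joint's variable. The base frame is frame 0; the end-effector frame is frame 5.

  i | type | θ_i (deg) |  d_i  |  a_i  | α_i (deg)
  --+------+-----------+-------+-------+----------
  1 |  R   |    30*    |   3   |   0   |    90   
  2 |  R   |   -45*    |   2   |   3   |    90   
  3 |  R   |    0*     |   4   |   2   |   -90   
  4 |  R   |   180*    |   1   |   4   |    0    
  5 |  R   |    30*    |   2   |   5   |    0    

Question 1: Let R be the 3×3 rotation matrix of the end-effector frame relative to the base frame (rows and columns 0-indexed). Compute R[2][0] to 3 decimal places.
0.259

End-effector x-axis (col 0 of R) = (-0.8365,-0.4830,0.2588)
R[2][0] = 0.2588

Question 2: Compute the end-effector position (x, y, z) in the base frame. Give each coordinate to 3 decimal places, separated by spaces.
-3.520 -7.806 0.759

after link 1: o_1 = (0.0000, 0.0000, 3.0000)
after link 2: o_2 = (2.8371, -0.6714, 0.8787)
after link 3: o_3 = (1.6124, -1.3785, -3.3640)
after link 4: o_4 = (-0.3371, -3.6587, -0.5355)
after link 5: o_5 = (-3.5197, -7.8056, 0.7586)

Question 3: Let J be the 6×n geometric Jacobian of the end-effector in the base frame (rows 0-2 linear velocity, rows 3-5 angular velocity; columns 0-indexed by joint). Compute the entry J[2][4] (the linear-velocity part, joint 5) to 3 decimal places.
-4.830

axis z_4 = (0.5000,-0.8660,0.0000); lever o_n−o_4 = (-3.1826,-4.1469,1.2941)
cross product → J_v[:, 4] = (-1.1207,-0.6470,-4.8296)
J_ω[:, 4] = z_4
entry J[2][4] = -4.8296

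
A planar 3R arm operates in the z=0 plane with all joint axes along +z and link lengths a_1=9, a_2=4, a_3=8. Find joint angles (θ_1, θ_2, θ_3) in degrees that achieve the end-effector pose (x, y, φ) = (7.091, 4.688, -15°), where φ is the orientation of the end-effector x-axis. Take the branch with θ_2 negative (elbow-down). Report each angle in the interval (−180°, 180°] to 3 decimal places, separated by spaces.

wrist centre = target − a_3·(cos φ, sin φ) = (-0.6364, 6.7586)
cos θ_2 = (46.0830−9²−4²)/(2·9·4) = -0.7072; θ_2 = -135.0059° (elbow-down)
β = atan2(6.7586,-0.6364) = 95.3793°; ψ = atan2(-2.8281,6.1713) = -24.6207°
θ_1 = β − ψ = 120.0000°
θ_3 = φ − θ_1 − θ_2 = 0.0059° (wrapped to (-180°,180°])

120.000 -135.006 0.006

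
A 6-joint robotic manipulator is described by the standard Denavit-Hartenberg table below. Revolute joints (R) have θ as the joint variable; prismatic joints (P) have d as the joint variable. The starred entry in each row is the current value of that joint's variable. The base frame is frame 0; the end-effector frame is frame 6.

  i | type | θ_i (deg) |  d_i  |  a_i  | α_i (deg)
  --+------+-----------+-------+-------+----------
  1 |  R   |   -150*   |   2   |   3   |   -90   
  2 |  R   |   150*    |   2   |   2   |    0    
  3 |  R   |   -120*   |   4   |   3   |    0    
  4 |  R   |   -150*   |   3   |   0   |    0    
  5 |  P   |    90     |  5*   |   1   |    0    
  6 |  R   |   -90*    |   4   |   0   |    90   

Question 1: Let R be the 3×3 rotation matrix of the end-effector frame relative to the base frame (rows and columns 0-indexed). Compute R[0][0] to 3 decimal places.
0.433

End-effector x-axis (col 0 of R) = (0.4330,0.2500,0.8660)
R[0][0] = 0.4330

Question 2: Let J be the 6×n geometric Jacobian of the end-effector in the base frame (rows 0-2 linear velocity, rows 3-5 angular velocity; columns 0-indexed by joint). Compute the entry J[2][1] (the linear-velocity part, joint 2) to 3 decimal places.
-1.732

axis z_1 = (0.5000,-0.8660,0.0000); lever o_n−o_1 = (7.5000,-16.4545,-2.0000)
cross product → J_v[:, 1] = (1.7321,1.0000,-1.7321)
J_ω[:, 1] = z_1
entry J[2][1] = -1.7321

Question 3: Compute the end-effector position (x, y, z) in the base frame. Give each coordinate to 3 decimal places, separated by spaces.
4.902 -17.954 0.000

after link 1: o_1 = (-2.5981, -1.5000, 2.0000)
after link 2: o_2 = (-0.0981, -2.3660, 1.0000)
after link 3: o_3 = (-0.3481, -7.1292, -0.5000)
after link 4: o_4 = (1.1519, -9.7272, -0.5000)
after link 5: o_5 = (2.9019, -14.4904, 0.0000)
after link 6: o_6 = (4.9019, -17.9545, 0.0000)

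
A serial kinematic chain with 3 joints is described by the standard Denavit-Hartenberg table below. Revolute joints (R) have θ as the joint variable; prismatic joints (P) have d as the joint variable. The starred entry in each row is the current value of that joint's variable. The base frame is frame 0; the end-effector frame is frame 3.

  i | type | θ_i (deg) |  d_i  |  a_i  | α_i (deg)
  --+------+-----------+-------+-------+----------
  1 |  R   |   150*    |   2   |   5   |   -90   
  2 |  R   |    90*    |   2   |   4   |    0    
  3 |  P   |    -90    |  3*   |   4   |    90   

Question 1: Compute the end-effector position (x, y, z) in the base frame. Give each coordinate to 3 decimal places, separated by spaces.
after link 1: o_1 = (-4.3301, 2.5000, 2.0000)
after link 2: o_2 = (-5.3301, 0.7679, -2.0000)
after link 3: o_3 = (-10.2942, 0.1699, -2.0000)

-10.294 0.170 -2.000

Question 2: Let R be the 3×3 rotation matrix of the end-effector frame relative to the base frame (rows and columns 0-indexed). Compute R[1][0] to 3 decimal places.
End-effector x-axis (col 0 of R) = (-0.8660,0.5000,0.0000)
R[1][0] = 0.5000

0.500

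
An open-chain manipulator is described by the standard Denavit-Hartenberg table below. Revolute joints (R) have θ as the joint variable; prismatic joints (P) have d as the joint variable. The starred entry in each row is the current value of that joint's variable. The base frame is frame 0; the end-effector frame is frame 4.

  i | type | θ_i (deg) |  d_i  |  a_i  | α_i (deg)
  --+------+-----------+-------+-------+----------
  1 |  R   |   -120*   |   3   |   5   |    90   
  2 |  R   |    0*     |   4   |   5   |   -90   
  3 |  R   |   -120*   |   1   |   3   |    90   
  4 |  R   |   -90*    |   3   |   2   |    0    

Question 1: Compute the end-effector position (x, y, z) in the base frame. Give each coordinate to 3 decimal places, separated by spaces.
after link 1: o_1 = (-2.5000, -4.3301, 3.0000)
after link 2: o_2 = (-8.4641, -6.6603, 3.0000)
after link 3: o_3 = (-9.9641, -4.0622, 4.0000)
after link 4: o_4 = (-7.3660, -2.5622, 2.0000)

-7.366 -2.562 2.000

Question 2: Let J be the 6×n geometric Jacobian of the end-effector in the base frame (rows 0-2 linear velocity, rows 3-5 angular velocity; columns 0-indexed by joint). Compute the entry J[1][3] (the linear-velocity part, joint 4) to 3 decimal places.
1.732

axis z_3 = (0.8660,0.5000,0.0000); lever o_n−o_3 = (2.5981,1.5000,-2.0000)
cross product → J_v[:, 3] = (-1.0000,1.7321,-0.0000)
J_ω[:, 3] = z_3
entry J[1][3] = 1.7321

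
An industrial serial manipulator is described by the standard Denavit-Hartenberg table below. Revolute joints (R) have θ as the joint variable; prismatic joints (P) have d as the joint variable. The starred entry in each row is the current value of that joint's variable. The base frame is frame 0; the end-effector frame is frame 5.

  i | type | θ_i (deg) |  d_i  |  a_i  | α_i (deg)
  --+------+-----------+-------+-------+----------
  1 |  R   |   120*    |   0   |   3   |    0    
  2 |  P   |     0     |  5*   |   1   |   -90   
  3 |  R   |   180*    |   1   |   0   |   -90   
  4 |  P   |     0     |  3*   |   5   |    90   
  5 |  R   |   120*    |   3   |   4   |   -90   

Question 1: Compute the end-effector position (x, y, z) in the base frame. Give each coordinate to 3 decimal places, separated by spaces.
after link 1: o_1 = (-1.5000, 2.5981, 0.0000)
after link 2: o_2 = (-2.0000, 3.4641, 5.0000)
after link 3: o_3 = (-2.8660, 2.9641, 5.0000)
after link 4: o_4 = (-0.3660, -1.3660, 8.0000)
after link 5: o_5 = (-3.9641, -1.1340, 11.4641)

-3.964 -1.134 11.464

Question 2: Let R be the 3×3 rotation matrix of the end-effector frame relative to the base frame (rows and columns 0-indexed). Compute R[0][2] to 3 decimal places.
-0.433

End-effector z-axis (col 2 of R) = (-0.4330,0.7500,-0.5000)
R[0][2] = -0.4330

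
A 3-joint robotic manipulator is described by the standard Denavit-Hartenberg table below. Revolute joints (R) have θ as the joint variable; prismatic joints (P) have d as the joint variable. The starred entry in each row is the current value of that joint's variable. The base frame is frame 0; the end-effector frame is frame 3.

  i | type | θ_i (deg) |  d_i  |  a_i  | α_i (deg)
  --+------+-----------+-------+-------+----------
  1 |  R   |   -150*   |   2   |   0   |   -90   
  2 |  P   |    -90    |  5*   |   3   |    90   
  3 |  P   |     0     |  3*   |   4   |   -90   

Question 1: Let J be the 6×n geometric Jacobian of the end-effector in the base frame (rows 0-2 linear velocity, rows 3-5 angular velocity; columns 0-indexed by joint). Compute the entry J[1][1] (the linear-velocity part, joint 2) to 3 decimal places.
prismatic axis z_1 = (0.5000,-0.8660,0.0000)
J_v[:, 1] = z_1; J_ω[:, 1] = (0,0,0)
entry J[1][1] = -0.8660

-0.866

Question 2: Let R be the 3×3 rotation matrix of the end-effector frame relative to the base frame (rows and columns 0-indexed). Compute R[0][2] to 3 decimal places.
End-effector z-axis (col 2 of R) = (0.5000,-0.8660,0.0000)
R[0][2] = 0.5000

0.500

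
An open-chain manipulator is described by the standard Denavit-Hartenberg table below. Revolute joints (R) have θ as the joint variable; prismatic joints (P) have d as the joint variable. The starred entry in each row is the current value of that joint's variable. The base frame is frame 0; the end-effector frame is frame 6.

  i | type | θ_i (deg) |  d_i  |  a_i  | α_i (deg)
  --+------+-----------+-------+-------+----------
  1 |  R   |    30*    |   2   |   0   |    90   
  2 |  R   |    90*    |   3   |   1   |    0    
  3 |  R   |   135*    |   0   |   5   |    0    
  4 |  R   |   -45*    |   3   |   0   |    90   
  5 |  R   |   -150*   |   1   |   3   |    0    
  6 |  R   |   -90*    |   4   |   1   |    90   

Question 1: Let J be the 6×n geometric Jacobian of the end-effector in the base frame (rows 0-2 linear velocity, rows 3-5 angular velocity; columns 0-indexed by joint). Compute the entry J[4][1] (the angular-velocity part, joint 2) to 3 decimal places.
axis z_1 = (0.5000,-0.8660,0.0000); lever o_n−o_1 = (2.3042,-4.8658,2.4645)
cross product → J_v[:, 1] = (-2.1343,-1.2322,-0.4375)
J_ω[:, 1] = z_1
entry J[4][1] = -0.8660

-0.866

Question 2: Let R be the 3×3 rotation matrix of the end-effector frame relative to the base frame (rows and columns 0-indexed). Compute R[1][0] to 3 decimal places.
End-effector x-axis (col 0 of R) = (0.8660,-0.5000,0.0000)
R[1][0] = -0.5000

-0.500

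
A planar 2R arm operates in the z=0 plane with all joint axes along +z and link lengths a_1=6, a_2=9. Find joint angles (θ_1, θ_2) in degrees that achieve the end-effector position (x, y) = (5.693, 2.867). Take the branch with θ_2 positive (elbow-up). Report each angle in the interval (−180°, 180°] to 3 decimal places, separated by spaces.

-66.545 135.002

cos θ_2 = (40.6299−6²−9²)/(2·6·9) = -0.7071; θ_2 = 135.0019° (elbow-up)
β = atan2(2.8670,5.6930) = 26.7299°; ψ = atan2(6.3638,-0.3642) = 93.2752°
θ_1 = β − ψ = -66.5454°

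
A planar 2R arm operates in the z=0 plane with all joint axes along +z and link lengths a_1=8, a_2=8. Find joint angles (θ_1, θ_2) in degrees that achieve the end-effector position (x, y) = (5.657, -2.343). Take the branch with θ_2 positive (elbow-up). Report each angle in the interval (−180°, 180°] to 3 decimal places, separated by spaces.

cos θ_2 = (37.4913−8²−8²)/(2·8·8) = -0.7071; θ_2 = 134.9994° (elbow-up)
β = atan2(-2.3430,5.6570) = -22.4982°; ψ = atan2(5.6569,2.3432) = 67.4997°
θ_1 = β − ψ = -89.9979°

-89.998 134.999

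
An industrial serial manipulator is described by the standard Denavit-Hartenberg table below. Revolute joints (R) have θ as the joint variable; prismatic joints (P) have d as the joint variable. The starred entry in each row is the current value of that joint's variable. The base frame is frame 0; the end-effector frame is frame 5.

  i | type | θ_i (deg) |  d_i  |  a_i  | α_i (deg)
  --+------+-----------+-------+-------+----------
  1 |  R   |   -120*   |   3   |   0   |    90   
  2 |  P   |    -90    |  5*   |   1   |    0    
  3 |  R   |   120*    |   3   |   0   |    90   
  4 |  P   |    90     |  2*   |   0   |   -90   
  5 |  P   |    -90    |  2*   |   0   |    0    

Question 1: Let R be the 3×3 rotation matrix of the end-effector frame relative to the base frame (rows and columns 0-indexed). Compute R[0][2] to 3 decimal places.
0.433

End-effector z-axis (col 2 of R) = (0.4330,0.7500,-0.5000)
R[0][2] = 0.4330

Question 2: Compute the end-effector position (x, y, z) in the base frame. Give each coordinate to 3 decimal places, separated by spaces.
-6.562 4.634 -0.732

after link 1: o_1 = (0.0000, 0.0000, 3.0000)
after link 2: o_2 = (-4.3301, 2.5000, 2.0000)
after link 3: o_3 = (-6.9282, 4.0000, 2.0000)
after link 4: o_4 = (-7.4282, 3.1340, 0.2679)
after link 5: o_5 = (-6.5622, 4.6340, -0.7321)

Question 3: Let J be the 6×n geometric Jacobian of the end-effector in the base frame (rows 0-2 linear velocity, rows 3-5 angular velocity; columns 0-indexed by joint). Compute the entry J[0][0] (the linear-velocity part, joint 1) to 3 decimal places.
-4.634

axis z_0 = ẑ; lever o_n−o_0 = (-6.5622,4.6340,-0.7321)
cross product → J_v[:, 0] = (-4.6340,-6.5622,0.0000)
J_ω[:, 0] = z_0
entry J[0][0] = -4.6340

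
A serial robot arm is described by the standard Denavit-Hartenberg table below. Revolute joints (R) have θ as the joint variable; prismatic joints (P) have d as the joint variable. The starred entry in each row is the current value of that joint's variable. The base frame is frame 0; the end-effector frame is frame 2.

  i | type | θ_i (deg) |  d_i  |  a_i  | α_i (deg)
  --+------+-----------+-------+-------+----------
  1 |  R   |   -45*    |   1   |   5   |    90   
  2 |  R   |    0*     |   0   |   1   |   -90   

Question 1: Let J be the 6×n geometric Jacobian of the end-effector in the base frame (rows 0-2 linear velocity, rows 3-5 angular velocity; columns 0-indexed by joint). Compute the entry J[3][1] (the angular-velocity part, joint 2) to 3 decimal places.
axis z_1 = (-0.7071,-0.7071,0.0000); lever o_n−o_1 = (0.7071,-0.7071,0.0000)
cross product → J_v[:, 1] = (0.0000,0.0000,1.0000)
J_ω[:, 1] = z_1
entry J[3][1] = -0.7071

-0.707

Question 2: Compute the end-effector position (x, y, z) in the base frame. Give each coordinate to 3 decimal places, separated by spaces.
4.243 -4.243 1.000

after link 1: o_1 = (3.5355, -3.5355, 1.0000)
after link 2: o_2 = (4.2426, -4.2426, 1.0000)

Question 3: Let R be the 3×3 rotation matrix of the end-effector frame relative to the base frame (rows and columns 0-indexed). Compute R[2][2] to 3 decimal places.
1.000

End-effector z-axis (col 2 of R) = (0.0000,0.0000,1.0000)
R[2][2] = 1.0000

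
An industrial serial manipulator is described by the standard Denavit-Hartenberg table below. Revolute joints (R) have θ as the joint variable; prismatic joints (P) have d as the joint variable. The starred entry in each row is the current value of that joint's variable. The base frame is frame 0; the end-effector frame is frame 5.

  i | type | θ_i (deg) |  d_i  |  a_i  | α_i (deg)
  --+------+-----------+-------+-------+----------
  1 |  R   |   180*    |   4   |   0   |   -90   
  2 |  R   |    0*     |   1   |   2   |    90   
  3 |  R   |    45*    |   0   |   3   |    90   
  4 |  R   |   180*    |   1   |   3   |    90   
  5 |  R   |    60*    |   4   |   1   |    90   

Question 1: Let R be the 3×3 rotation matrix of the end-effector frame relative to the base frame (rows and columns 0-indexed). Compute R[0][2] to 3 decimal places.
0.966

End-effector z-axis (col 2 of R) = (0.9659,0.2588,0.0000)
R[0][2] = 0.9659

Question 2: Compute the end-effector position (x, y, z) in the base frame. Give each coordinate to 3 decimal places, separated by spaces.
after link 1: o_1 = (0.0000, 0.0000, 4.0000)
after link 2: o_2 = (-2.0000, -1.0000, 4.0000)
after link 3: o_3 = (-4.1213, -3.1213, 4.0000)
after link 4: o_4 = (-2.7071, -0.2929, 4.0000)
after link 5: o_5 = (-2.9659, 0.6730, 8.0000)

-2.966 0.673 8.000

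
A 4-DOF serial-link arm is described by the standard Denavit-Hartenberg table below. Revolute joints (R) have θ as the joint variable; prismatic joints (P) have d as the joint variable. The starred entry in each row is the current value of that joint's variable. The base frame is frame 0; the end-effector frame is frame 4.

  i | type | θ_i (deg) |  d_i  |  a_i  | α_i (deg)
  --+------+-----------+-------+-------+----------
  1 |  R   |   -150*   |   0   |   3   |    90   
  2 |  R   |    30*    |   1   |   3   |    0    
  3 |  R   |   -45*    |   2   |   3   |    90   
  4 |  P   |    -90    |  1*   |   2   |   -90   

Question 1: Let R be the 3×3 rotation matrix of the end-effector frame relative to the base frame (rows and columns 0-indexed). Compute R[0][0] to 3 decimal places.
0.500

End-effector x-axis (col 0 of R) = (0.5000,-0.8660,-0.0000)
R[0][0] = 0.5000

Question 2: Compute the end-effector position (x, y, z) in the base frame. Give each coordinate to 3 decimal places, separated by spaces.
after link 1: o_1 = (-2.5981, -1.5000, 0.0000)
after link 2: o_2 = (-5.3481, -1.9330, 1.5000)
after link 3: o_3 = (-8.8576, -1.6499, 0.7235)
after link 4: o_4 = (-7.6335, -3.2525, -0.2424)

-7.633 -3.252 -0.242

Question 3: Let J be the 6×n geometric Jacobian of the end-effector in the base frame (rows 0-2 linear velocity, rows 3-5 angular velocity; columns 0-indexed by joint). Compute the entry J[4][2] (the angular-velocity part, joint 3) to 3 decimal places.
axis z_2 = (-0.5000,0.8660,0.0000); lever o_n−o_2 = (-2.2854,-1.3195,-1.7424)
cross product → J_v[:, 2] = (-1.5089,-0.8712,2.6390)
J_ω[:, 2] = z_2
entry J[4][2] = 0.8660

0.866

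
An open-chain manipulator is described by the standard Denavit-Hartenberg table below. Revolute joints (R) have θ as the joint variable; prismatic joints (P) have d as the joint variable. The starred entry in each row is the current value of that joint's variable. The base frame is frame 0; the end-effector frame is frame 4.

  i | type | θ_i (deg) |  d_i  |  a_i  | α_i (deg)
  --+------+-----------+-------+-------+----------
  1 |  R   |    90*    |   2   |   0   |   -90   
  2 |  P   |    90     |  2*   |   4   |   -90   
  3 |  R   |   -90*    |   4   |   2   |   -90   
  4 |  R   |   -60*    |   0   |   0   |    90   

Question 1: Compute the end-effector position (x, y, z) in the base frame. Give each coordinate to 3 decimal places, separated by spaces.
-4.000 -4.000 -2.000

after link 1: o_1 = (0.0000, 0.0000, 2.0000)
after link 2: o_2 = (-2.0000, 0.0000, -2.0000)
after link 3: o_3 = (-4.0000, -4.0000, -2.0000)
after link 4: o_4 = (-4.0000, -4.0000, -2.0000)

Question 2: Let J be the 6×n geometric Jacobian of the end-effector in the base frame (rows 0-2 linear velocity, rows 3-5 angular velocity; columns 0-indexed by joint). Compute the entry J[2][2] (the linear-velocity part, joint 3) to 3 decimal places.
-2.000

axis z_2 = (-0.0000,-1.0000,-0.0000); lever o_n−o_2 = (-2.0000,-4.0000,-0.0000)
cross product → J_v[:, 2] = (-0.0000,0.0000,-2.0000)
J_ω[:, 2] = z_2
entry J[2][2] = -2.0000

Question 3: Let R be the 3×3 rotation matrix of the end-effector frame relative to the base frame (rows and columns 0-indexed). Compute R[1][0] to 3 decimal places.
End-effector x-axis (col 0 of R) = (-0.5000,-0.8660,0.0000)
R[1][0] = -0.8660

-0.866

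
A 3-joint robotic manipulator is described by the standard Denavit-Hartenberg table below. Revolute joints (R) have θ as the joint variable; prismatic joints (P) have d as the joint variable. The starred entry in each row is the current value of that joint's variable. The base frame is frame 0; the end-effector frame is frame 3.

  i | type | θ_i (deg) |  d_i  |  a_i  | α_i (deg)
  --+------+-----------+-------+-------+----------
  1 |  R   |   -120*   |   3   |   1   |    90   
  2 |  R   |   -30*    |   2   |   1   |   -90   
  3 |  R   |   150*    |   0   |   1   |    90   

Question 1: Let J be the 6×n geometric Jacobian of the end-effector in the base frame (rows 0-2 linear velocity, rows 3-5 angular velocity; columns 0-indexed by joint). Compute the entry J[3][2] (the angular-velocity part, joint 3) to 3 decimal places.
-0.250

axis z_2 = (-0.2500,-0.4330,0.8660); lever o_n−o_2 = (0.8080,0.3995,0.4330)
cross product → J_v[:, 2] = (-0.5335,0.8080,0.2500)
J_ω[:, 2] = z_2
entry J[3][2] = -0.2500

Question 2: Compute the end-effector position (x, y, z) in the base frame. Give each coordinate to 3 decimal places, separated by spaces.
-1.857 -0.217 2.933

after link 1: o_1 = (-0.5000, -0.8660, 3.0000)
after link 2: o_2 = (-2.6651, -0.6160, 2.5000)
after link 3: o_3 = (-1.8571, -0.2165, 2.9330)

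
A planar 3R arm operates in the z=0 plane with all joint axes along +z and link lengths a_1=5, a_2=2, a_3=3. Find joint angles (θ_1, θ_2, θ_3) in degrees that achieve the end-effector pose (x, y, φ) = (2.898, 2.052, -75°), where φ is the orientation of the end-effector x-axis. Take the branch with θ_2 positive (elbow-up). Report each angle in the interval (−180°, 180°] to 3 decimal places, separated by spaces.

44.998 89.996 150.005

wrist centre = target − a_3·(cos φ, sin φ) = (2.1215, 4.9498)
cos θ_2 = (29.0012−5²−2²)/(2·5·2) = 0.0001; θ_2 = 89.9964° (elbow-up)
β = atan2(4.9498,2.1215) = 66.7994°; ψ = atan2(2.0000,5.0001) = 21.8009°
θ_1 = β − ψ = 44.9984°
θ_3 = φ − θ_1 − θ_2 = 150.0051° (wrapped to (-180°,180°])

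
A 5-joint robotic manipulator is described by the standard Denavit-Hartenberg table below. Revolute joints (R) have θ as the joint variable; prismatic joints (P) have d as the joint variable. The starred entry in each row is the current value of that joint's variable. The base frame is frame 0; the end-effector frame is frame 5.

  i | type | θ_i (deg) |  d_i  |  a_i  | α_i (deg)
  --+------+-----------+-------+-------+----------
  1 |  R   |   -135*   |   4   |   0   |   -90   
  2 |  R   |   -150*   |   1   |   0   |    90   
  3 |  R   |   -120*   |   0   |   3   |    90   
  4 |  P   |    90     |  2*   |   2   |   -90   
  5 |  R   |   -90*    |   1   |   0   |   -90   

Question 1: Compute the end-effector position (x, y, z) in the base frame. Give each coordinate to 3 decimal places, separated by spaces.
after link 1: o_1 = (0.0000, 0.0000, 4.0000)
after link 2: o_2 = (0.7071, -0.7071, 4.0000)
after link 3: o_3 = (-2.0486, 0.2115, 3.2500)
after link 4: o_4 = (-1.6950, -0.8492, 0.6519)
after link 5: o_5 = (-0.7765, -1.1554, 0.9019)

-0.776 -1.155 0.902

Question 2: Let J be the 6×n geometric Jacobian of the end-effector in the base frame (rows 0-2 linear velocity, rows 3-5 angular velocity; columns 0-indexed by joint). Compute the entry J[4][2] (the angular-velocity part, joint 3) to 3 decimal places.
0.354

axis z_2 = (0.3536,0.3536,-0.8660); lever o_n−o_2 = (-1.4836,-0.4483,-3.0981)
cross product → J_v[:, 2] = (-1.4836,2.3801,0.3660)
J_ω[:, 2] = z_2
entry J[4][2] = 0.3536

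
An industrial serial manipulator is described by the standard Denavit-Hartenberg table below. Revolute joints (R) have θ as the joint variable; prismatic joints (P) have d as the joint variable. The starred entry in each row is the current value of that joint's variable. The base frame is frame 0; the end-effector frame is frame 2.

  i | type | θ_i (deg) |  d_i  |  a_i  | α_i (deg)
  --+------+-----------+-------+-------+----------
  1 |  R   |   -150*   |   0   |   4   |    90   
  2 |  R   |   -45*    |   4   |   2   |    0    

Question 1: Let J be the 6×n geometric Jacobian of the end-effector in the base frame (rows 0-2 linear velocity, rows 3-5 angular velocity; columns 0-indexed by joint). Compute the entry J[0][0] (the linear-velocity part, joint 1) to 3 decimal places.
axis z_0 = ẑ; lever o_n−o_0 = (-6.6888,0.7570,-1.4142)
cross product → J_v[:, 0] = (-0.7570,-6.6888,0.0000)
J_ω[:, 0] = z_0
entry J[0][0] = -0.7570

-0.757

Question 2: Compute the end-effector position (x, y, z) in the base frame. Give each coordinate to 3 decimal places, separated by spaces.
after link 1: o_1 = (-3.4641, -2.0000, 0.0000)
after link 2: o_2 = (-6.6888, 0.7570, -1.4142)

-6.689 0.757 -1.414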